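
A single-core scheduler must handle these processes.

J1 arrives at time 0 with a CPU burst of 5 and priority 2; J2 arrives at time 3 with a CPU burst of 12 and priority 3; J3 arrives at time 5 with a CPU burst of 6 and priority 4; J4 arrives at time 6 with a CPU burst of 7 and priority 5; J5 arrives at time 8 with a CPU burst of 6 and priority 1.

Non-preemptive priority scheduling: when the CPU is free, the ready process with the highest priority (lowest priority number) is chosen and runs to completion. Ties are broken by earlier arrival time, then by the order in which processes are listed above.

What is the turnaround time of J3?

24

Schedule: | J1 0-5 | J2 5-17 | J5 17-23 | J3 23-29 | J4 29-36 |
Completion: J1=5  J2=17  J3=29  J4=36  J5=23
Turnaround (C−A): J1=5  J2=14  J3=24  J4=30  J5=15
Turnaround(J3) = completion − arrival = 29 − 5 = 24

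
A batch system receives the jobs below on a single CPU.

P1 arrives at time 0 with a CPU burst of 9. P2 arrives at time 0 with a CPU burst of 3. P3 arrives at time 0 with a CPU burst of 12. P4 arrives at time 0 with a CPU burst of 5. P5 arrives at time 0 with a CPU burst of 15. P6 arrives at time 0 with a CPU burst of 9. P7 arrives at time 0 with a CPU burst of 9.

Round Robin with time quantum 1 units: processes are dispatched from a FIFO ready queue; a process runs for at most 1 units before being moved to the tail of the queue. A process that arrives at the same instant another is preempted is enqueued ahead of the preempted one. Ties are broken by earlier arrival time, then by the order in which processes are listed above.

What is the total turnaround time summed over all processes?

320

Gantt: | P1 0-1 | P2 1-2 | P3 2-3 | P4 3-4 | P5 4-5 | P6 5-6 | P7 6-7 | P1 7-8 | P2 8-9 | P3 9-10 | P4 10-11 | P5 11-12 | P6 12-13 | P7 13-14 | P1 14-15 | P2 15-16 | P3 16-17 | P4 17-18 | P5 18-19 | P6 19-20 | P7 20-21 | P1 21-22 | P3 22-23 | P4 23-24 | P5 24-25 | P6 25-26 | P7 26-27 | P1 27-28 | P3 28-29 | P4 29-30 | P5 30-31 | P6 31-32 | P7 32-33 | P1 33-34 | P3 34-35 | P5 35-36 | P6 36-37 | P7 37-38 | P1 38-39 | P3 39-40 | P5 40-41 | P6 41-42 | P7 42-43 | P1 43-44 | P3 44-45 | P5 45-46 | P6 46-47 | P7 47-48 | P1 48-49 | P3 49-50 | P5 50-51 | P6 51-52 | P7 52-53 | P3 53-54 | P5 54-55 | P3 55-56 | P5 56-57 | P3 57-58 | P5 58-62 |
Completion: P1=49  P2=16  P3=58  P4=30  P5=62  P6=52  P7=53
Turnaround (C−A): P1=49  P2=16  P3=58  P4=30  P5=62  P6=52  P7=53
Turnaround = completion − arrival: P1=49, P2=16, P3=58, P4=30, P5=62, P6=52, P7=53
Total turnaround = 49 + 16 + 58 + 30 + 62 + 52 + 53 = 320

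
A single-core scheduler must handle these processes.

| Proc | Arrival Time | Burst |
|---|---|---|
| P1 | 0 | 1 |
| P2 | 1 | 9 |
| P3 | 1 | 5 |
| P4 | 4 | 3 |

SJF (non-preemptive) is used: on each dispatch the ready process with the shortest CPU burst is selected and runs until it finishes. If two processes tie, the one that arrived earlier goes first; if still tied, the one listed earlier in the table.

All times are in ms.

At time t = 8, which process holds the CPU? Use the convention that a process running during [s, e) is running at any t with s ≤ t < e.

P4

Timeline: | P1 0-1 | P3 1-6 | P4 6-9 | P2 9-18 |
Completion: P1=1  P2=18  P3=6  P4=9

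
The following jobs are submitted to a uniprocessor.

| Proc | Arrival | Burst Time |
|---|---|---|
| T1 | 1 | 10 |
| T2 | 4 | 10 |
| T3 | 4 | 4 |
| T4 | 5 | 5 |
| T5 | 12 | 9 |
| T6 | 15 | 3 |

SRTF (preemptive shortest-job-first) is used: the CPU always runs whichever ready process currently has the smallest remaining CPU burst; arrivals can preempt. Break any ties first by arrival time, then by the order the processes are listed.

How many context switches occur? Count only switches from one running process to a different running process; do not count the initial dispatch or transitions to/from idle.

7

Timeline: | idle 0-1 | T1 1-4 | T3 4-8 | T4 8-13 | T1 13-15 | T6 15-18 | T1 18-23 | T5 23-32 | T2 32-42 |
Completion: T1=23  T2=42  T3=8  T4=13  T5=32  T6=18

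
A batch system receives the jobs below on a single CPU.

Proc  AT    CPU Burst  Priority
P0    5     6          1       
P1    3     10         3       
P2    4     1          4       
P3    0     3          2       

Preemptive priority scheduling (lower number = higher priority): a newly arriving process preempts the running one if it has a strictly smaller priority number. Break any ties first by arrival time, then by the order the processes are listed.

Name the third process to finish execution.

Timeline: | P3 0-3 | P1 3-5 | P0 5-11 | P1 11-19 | P2 19-20 |
Completion: P0=11  P1=19  P2=20  P3=3
Finish order: P3 → P0 → P1 → P2

P1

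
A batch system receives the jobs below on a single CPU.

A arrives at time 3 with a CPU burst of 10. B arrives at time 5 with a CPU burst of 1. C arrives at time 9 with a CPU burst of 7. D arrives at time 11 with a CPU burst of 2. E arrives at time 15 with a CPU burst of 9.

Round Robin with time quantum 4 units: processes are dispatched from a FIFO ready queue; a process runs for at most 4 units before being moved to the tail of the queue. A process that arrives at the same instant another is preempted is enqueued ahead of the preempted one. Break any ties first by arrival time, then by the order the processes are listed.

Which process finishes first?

Timeline: | idle 0-3 | A 3-7 | B 7-8 | A 8-12 | C 12-16 | D 16-18 | A 18-20 | E 20-24 | C 24-27 | E 27-32 |
Completion: A=20  B=8  C=27  D=18  E=32
Finish order: B → D → A → C → E

B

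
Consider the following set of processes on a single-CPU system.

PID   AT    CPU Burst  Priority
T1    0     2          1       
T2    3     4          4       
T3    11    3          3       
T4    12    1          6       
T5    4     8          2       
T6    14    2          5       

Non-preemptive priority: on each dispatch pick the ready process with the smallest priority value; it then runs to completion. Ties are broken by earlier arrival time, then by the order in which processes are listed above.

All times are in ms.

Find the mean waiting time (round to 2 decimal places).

Timeline: | T1 0-2 | idle 2-3 | T2 3-7 | T5 7-15 | T3 15-18 | T6 18-20 | T4 20-21 |
Completion: T1=2  T2=7  T3=18  T4=21  T5=15  T6=20
Turnaround (C−A): T1=2  T2=4  T3=7  T4=9  T5=11  T6=6
Waiting times: T1=0, T2=0, T3=4, T4=8, T5=3, T6=4
Average waiting = (0+0+4+8+3+4) / 6 = 19/6 = 3.17

3.17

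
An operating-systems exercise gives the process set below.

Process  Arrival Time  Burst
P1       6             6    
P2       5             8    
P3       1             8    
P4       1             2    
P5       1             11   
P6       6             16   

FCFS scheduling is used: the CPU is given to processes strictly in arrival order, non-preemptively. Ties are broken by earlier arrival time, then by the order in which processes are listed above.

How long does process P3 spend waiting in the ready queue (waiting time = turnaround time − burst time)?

0

Timeline: | idle 0-1 | P3 1-9 | P4 9-11 | P5 11-22 | P2 22-30 | P1 30-36 | P6 36-52 |
Completion: P1=36  P2=30  P3=9  P4=11  P5=22  P6=52
Turnaround (C−A): P1=30  P2=25  P3=8  P4=10  P5=21  P6=46
Waiting(P3) = turnaround − burst = 8 − 8 = 0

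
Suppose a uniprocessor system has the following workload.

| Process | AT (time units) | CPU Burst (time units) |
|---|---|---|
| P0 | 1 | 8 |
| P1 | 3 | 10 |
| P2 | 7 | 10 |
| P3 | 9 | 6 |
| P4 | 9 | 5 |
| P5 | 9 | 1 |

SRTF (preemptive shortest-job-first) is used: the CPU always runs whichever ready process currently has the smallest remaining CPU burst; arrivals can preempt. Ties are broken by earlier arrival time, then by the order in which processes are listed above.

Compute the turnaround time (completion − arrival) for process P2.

Gantt: | idle 0-1 | P0 1-9 | P5 9-10 | P4 10-15 | P3 15-21 | P1 21-31 | P2 31-41 |
Completion: P0=9  P1=31  P2=41  P3=21  P4=15  P5=10
Turnaround (C−A): P0=8  P1=28  P2=34  P3=12  P4=6  P5=1
Turnaround(P2) = completion − arrival = 41 − 7 = 34

34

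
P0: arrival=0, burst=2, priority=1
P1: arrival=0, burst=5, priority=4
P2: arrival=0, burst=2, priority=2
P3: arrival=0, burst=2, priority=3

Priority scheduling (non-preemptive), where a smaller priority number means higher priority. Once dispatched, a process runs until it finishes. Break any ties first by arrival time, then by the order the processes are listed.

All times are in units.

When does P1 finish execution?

11

Gantt: | P0 0-2 | P2 2-4 | P3 4-6 | P1 6-11 |
Completion: P0=2  P1=11  P2=4  P3=6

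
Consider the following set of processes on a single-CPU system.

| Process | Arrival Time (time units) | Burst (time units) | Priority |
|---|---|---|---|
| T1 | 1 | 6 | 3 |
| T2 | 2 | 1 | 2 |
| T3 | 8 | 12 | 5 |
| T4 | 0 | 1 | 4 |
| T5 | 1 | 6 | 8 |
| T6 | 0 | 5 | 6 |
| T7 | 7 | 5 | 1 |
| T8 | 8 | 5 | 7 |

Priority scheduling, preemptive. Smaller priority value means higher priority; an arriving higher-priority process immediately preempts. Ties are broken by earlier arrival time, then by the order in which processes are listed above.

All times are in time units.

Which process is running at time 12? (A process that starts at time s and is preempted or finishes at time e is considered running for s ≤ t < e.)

T1

Schedule: | T4 0-1 | T1 1-2 | T2 2-3 | T1 3-7 | T7 7-12 | T1 12-13 | T3 13-25 | T6 25-30 | T8 30-35 | T5 35-41 |
Completion: T1=13  T2=3  T3=25  T4=1  T5=41  T6=30  T7=12  T8=35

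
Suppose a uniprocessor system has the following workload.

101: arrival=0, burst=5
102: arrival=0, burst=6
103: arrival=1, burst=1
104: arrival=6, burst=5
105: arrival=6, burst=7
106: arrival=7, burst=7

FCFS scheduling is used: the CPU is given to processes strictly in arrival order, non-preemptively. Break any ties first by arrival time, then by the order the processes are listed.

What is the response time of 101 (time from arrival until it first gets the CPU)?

0

Timeline: | 101 0-5 | 102 5-11 | 103 11-12 | 104 12-17 | 105 17-24 | 106 24-31 |
Completion: 101=5  102=11  103=12  104=17  105=24  106=31
Turnaround (C−A): 101=5  102=11  103=11  104=11  105=18  106=24
Response(101) = first start − arrival = 0 − 0 = 0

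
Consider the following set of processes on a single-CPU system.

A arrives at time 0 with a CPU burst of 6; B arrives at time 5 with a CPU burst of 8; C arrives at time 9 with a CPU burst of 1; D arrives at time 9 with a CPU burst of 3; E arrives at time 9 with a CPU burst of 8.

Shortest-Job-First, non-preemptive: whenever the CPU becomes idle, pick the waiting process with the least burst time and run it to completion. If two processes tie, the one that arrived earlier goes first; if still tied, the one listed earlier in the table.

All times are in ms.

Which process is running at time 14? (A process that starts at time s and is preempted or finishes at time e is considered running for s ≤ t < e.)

Timeline: | A 0-6 | B 6-14 | C 14-15 | D 15-18 | E 18-26 |
Completion: A=6  B=14  C=15  D=18  E=26
Turnaround (C−A): A=6  B=9  C=6  D=9  E=17

C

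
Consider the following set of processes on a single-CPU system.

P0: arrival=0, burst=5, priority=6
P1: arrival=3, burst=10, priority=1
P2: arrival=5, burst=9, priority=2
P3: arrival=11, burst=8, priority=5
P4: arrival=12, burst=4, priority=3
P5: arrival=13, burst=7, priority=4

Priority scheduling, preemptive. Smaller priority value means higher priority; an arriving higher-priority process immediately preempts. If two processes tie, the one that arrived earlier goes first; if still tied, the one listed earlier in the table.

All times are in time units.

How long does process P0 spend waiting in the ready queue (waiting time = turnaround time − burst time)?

38

Gantt: | P0 0-3 | P1 3-13 | P2 13-22 | P4 22-26 | P5 26-33 | P3 33-41 | P0 41-43 |
Completion: P0=43  P1=13  P2=22  P3=41  P4=26  P5=33
Waiting(P0) = turnaround − burst = 43 − 5 = 38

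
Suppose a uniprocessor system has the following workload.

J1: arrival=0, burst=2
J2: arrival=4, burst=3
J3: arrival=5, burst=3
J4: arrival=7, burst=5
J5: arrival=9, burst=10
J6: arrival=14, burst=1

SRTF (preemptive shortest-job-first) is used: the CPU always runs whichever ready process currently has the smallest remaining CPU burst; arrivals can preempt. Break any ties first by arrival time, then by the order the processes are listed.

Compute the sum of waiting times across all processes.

13

Gantt: | J1 0-2 | idle 2-4 | J2 4-7 | J3 7-10 | J4 10-15 | J6 15-16 | J5 16-26 |
Completion: J1=2  J2=7  J3=10  J4=15  J5=26  J6=16
Turnaround (C−A): J1=2  J2=3  J3=5  J4=8  J5=17  J6=2
Waiting = turnaround − burst: J1=0, J2=0, J3=2, J4=3, J5=7, J6=1
Total waiting = 0 + 0 + 2 + 3 + 7 + 1 = 13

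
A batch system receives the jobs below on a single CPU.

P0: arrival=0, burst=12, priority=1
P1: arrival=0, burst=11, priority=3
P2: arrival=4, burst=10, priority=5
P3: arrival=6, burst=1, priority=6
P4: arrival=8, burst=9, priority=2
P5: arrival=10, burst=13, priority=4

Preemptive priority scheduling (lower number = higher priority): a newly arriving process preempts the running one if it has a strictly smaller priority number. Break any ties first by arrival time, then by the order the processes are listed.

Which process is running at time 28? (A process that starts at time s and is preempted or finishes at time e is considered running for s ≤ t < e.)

Gantt: | P0 0-12 | P4 12-21 | P1 21-32 | P5 32-45 | P2 45-55 | P3 55-56 |
Completion: P0=12  P1=32  P2=55  P3=56  P4=21  P5=45
Turnaround (C−A): P0=12  P1=32  P2=51  P3=50  P4=13  P5=35

P1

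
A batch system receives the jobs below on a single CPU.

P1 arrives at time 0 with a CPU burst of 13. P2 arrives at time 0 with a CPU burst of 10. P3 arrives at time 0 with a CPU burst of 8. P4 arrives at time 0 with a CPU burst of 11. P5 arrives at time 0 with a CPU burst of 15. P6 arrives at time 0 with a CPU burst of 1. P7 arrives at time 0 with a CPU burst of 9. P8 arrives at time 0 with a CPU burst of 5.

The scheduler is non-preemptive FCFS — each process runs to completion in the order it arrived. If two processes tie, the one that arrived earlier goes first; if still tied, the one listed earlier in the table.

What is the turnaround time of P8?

72

Gantt: | P1 0-13 | P2 13-23 | P3 23-31 | P4 31-42 | P5 42-57 | P6 57-58 | P7 58-67 | P8 67-72 |
Completion: P1=13  P2=23  P3=31  P4=42  P5=57  P6=58  P7=67  P8=72
Turnaround(P8) = completion − arrival = 72 − 0 = 72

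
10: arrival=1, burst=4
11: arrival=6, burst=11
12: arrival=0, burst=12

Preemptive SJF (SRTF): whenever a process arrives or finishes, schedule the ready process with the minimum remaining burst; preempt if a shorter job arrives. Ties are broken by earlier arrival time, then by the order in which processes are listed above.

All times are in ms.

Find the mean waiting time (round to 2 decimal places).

4.67

Timeline: | 12 0-1 | 10 1-5 | 12 5-16 | 11 16-27 |
Completion: 10=5  11=27  12=16
Turnaround (C−A): 10=4  11=21  12=16
Waiting times: 10=0, 11=10, 12=4
Average waiting = (0+10+4) / 3 = 14/3 = 4.67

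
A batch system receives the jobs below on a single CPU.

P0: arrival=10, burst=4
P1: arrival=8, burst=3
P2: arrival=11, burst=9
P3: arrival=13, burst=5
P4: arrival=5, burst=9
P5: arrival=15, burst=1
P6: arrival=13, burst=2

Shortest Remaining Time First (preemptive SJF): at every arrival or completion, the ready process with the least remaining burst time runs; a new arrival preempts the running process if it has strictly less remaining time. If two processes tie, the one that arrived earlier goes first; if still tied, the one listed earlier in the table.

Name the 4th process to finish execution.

P6

Gantt: | idle 0-5 | P4 5-8 | P1 8-11 | P0 11-15 | P5 15-16 | P6 16-18 | P3 18-23 | P4 23-29 | P2 29-38 |
Completion: P0=15  P1=11  P2=38  P3=23  P4=29  P5=16  P6=18
Turnaround (C−A): P0=5  P1=3  P2=27  P3=10  P4=24  P5=1  P6=5
Finish order: P1 → P0 → P5 → P6 → P3 → P4 → P2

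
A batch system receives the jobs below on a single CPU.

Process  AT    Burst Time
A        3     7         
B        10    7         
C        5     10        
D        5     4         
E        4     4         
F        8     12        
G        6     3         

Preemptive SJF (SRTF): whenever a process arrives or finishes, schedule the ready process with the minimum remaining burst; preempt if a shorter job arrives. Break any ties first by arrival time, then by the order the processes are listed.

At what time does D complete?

15

Timeline: | idle 0-3 | A 3-4 | E 4-8 | G 8-11 | D 11-15 | A 15-21 | B 21-28 | C 28-38 | F 38-50 |
Completion: A=21  B=28  C=38  D=15  E=8  F=50  G=11
Turnaround (C−A): A=18  B=18  C=33  D=10  E=4  F=42  G=5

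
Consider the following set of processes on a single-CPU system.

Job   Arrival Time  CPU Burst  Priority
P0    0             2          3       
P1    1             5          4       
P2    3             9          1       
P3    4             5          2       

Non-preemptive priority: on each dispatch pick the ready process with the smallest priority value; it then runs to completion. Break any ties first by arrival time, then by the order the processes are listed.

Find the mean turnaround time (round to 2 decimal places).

Schedule: | P0 0-2 | P1 2-7 | P2 7-16 | P3 16-21 |
Completion: P0=2  P1=7  P2=16  P3=21
Turnaround times: P0=2, P1=6, P2=13, P3=17
Average turnaround = (2+6+13+17) / 4 = 38/4 = 9.50

9.50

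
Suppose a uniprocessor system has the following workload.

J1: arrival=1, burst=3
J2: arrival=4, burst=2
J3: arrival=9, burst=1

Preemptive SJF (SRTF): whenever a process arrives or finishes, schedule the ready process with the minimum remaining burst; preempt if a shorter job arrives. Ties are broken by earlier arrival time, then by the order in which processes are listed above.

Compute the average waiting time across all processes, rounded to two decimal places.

Timeline: | idle 0-1 | J1 1-4 | J2 4-6 | idle 6-9 | J3 9-10 |
Completion: J1=4  J2=6  J3=10
Waiting times: J1=0, J2=0, J3=0
Average waiting = (0+0+0) / 3 = 0/3 = 0.00

0.00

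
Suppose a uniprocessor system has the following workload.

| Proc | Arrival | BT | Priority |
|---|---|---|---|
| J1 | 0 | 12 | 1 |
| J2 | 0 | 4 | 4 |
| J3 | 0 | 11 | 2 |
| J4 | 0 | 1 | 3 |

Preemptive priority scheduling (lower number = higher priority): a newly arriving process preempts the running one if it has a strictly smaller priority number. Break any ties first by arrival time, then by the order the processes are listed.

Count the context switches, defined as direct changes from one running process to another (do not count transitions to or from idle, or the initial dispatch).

3

Schedule: | J1 0-12 | J3 12-23 | J4 23-24 | J2 24-28 |
Completion: J1=12  J2=28  J3=23  J4=24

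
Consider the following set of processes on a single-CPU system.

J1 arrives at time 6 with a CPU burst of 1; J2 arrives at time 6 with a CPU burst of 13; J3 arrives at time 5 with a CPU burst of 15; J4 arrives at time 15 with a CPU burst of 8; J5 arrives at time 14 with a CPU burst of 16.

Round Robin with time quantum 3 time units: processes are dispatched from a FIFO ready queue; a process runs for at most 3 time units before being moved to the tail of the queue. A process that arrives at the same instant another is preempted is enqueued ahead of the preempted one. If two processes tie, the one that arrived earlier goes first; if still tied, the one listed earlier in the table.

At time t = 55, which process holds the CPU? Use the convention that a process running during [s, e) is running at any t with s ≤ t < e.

Timeline: | idle 0-5 | J3 5-8 | J1 8-9 | J2 9-12 | J3 12-15 | J2 15-18 | J5 18-21 | J4 21-24 | J3 24-27 | J2 27-30 | J5 30-33 | J4 33-36 | J3 36-39 | J2 39-42 | J5 42-45 | J4 45-47 | J3 47-50 | J2 50-51 | J5 51-58 |
Completion: J1=9  J2=51  J3=50  J4=47  J5=58
Turnaround (C−A): J1=3  J2=45  J3=45  J4=32  J5=44

J5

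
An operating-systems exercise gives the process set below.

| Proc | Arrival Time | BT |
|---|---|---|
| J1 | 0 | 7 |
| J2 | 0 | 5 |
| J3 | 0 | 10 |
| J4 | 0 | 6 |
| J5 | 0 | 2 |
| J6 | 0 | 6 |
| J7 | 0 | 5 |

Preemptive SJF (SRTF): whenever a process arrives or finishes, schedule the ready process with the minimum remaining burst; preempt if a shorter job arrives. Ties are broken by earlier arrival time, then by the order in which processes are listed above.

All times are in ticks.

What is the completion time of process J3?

Schedule: | J5 0-2 | J2 2-7 | J7 7-12 | J4 12-18 | J6 18-24 | J1 24-31 | J3 31-41 |
Completion: J1=31  J2=7  J3=41  J4=18  J5=2  J6=24  J7=12
Turnaround (C−A): J1=31  J2=7  J3=41  J4=18  J5=2  J6=24  J7=12

41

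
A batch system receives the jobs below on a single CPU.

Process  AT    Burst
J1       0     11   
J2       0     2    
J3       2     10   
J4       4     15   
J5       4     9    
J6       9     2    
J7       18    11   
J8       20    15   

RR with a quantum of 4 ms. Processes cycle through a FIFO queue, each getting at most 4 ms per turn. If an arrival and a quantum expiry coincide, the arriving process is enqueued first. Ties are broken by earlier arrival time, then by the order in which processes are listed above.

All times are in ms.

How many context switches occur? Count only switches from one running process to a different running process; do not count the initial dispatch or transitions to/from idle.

20

Schedule: | J1 0-4 | J2 4-6 | J3 6-10 | J4 10-14 | J5 14-18 | J1 18-22 | J6 22-24 | J3 24-28 | J4 28-32 | J7 32-36 | J5 36-40 | J8 40-44 | J1 44-47 | J3 47-49 | J4 49-53 | J7 53-57 | J5 57-58 | J8 58-62 | J4 62-65 | J7 65-68 | J8 68-75 |
Completion: J1=47  J2=6  J3=49  J4=65  J5=58  J6=24  J7=68  J8=75
Turnaround (C−A): J1=47  J2=6  J3=47  J4=61  J5=54  J6=15  J7=50  J8=55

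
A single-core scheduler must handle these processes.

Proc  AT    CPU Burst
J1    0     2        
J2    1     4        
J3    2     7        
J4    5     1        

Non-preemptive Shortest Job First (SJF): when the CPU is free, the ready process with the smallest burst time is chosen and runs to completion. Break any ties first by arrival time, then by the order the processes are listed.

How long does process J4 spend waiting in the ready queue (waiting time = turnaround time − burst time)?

Schedule: | J1 0-2 | J2 2-6 | J4 6-7 | J3 7-14 |
Completion: J1=2  J2=6  J3=14  J4=7
Turnaround (C−A): J1=2  J2=5  J3=12  J4=2
Waiting(J4) = turnaround − burst = 2 − 1 = 1

1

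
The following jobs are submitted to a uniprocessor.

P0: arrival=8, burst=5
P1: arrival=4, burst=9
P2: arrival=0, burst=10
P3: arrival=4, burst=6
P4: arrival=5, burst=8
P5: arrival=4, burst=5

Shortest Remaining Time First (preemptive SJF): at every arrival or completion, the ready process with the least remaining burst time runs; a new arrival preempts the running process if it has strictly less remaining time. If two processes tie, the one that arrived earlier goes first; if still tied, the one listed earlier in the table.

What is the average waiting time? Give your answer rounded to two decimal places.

13.00

Gantt: | P2 0-4 | P5 4-9 | P0 9-14 | P2 14-20 | P3 20-26 | P4 26-34 | P1 34-43 |
Completion: P0=14  P1=43  P2=20  P3=26  P4=34  P5=9
Waiting times: P0=1, P1=30, P2=10, P3=16, P4=21, P5=0
Average waiting = (1+30+10+16+21+0) / 6 = 78/6 = 13.00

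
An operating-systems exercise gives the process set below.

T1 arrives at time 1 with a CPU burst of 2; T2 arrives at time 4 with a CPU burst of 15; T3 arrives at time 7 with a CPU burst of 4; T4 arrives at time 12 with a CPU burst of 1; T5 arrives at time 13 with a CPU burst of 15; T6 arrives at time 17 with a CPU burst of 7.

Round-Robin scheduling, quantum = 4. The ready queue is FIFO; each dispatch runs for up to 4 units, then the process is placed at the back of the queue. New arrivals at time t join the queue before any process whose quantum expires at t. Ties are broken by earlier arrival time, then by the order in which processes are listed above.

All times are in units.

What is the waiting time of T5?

18

Gantt: | idle 0-1 | T1 1-3 | idle 3-4 | T2 4-8 | T3 8-12 | T2 12-16 | T4 16-17 | T5 17-21 | T2 21-25 | T6 25-29 | T5 29-33 | T2 33-36 | T6 36-39 | T5 39-46 |
Completion: T1=3  T2=36  T3=12  T4=17  T5=46  T6=39
Turnaround (C−A): T1=2  T2=32  T3=5  T4=5  T5=33  T6=22
Waiting(T5) = turnaround − burst = 33 − 15 = 18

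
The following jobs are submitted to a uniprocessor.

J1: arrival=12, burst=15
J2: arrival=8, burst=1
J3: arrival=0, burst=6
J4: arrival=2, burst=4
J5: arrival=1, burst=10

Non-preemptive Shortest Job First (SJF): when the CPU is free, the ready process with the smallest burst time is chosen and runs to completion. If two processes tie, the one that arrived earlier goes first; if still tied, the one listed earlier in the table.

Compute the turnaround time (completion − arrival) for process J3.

6

Schedule: | J3 0-6 | J4 6-10 | J2 10-11 | J5 11-21 | J1 21-36 |
Completion: J1=36  J2=11  J3=6  J4=10  J5=21
Turnaround (C−A): J1=24  J2=3  J3=6  J4=8  J5=20
Turnaround(J3) = completion − arrival = 6 − 0 = 6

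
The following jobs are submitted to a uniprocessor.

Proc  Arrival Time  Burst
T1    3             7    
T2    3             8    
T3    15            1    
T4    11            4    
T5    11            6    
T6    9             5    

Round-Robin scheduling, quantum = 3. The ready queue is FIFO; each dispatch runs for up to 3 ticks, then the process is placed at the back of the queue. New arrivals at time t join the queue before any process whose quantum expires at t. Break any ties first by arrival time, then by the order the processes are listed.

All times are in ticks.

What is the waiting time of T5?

Gantt: | idle 0-3 | T1 3-6 | T2 6-9 | T1 9-12 | T6 12-15 | T2 15-18 | T4 18-21 | T5 21-24 | T1 24-25 | T3 25-26 | T6 26-28 | T2 28-30 | T4 30-31 | T5 31-34 |
Completion: T1=25  T2=30  T3=26  T4=31  T5=34  T6=28
Turnaround (C−A): T1=22  T2=27  T3=11  T4=20  T5=23  T6=19
Waiting(T5) = turnaround − burst = 23 − 6 = 17

17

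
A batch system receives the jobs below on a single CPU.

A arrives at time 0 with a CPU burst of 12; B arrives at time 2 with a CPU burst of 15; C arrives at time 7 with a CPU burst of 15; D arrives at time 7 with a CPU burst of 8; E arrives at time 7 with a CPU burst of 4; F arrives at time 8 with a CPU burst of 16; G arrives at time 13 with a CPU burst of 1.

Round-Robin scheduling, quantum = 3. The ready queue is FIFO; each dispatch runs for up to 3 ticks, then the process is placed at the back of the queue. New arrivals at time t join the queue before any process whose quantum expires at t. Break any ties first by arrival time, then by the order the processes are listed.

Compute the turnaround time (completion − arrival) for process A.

44

Gantt: | A 0-3 | B 3-6 | A 6-9 | B 9-12 | C 12-15 | D 15-18 | E 18-21 | F 21-24 | A 24-27 | B 27-30 | G 30-31 | C 31-34 | D 34-37 | E 37-38 | F 38-41 | A 41-44 | B 44-47 | C 47-50 | D 50-52 | F 52-55 | B 55-58 | C 58-61 | F 61-64 | C 64-67 | F 67-71 |
Completion: A=44  B=58  C=67  D=52  E=38  F=71  G=31
Turnaround (C−A): A=44  B=56  C=60  D=45  E=31  F=63  G=18
Turnaround(A) = completion − arrival = 44 − 0 = 44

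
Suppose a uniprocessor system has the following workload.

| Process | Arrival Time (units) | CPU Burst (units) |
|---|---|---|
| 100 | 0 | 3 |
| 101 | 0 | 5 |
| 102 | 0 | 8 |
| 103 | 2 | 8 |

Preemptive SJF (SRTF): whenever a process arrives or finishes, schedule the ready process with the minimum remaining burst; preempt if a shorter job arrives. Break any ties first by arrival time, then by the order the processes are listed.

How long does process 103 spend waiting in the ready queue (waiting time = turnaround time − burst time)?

Gantt: | 100 0-3 | 101 3-8 | 102 8-16 | 103 16-24 |
Completion: 100=3  101=8  102=16  103=24
Waiting(103) = turnaround − burst = 22 − 8 = 14

14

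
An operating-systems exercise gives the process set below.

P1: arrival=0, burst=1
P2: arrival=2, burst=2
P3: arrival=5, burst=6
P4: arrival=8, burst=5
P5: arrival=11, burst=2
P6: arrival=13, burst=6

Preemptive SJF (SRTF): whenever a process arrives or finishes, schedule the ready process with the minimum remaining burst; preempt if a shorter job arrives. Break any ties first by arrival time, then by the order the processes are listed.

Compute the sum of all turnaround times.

Gantt: | P1 0-1 | idle 1-2 | P2 2-4 | idle 4-5 | P3 5-11 | P5 11-13 | P4 13-18 | P6 18-24 |
Completion: P1=1  P2=4  P3=11  P4=18  P5=13  P6=24
Turnaround (C−A): P1=1  P2=2  P3=6  P4=10  P5=2  P6=11
Turnaround = completion − arrival: P1=1, P2=2, P3=6, P4=10, P5=2, P6=11
Total turnaround = 1 + 2 + 6 + 10 + 2 + 11 = 32

32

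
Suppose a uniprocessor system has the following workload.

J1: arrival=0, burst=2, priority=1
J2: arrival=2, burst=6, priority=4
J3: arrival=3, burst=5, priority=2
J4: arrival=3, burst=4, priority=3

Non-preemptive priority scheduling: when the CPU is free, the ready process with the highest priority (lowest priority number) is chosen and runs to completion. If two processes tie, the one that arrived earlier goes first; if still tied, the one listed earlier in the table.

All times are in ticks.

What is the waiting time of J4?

Gantt: | J1 0-2 | J2 2-8 | J3 8-13 | J4 13-17 |
Completion: J1=2  J2=8  J3=13  J4=17
Turnaround (C−A): J1=2  J2=6  J3=10  J4=14
Waiting(J4) = turnaround − burst = 14 − 4 = 10

10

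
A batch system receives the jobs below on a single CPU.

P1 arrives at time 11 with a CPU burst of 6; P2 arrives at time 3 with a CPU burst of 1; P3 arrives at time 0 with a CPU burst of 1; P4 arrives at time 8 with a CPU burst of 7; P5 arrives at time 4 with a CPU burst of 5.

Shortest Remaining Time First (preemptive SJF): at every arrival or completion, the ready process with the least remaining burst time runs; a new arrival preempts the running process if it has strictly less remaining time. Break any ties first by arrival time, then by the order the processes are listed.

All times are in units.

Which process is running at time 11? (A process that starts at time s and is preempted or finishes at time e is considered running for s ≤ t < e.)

Schedule: | P3 0-1 | idle 1-3 | P2 3-4 | P5 4-9 | P4 9-16 | P1 16-22 |
Completion: P1=22  P2=4  P3=1  P4=16  P5=9

P4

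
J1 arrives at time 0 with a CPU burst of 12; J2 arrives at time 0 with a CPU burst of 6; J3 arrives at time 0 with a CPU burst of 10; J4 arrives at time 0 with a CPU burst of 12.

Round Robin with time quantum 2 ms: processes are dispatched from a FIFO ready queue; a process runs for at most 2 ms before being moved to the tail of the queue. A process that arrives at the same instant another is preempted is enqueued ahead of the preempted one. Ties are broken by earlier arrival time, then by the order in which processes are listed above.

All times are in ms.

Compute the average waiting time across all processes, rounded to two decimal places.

Gantt: | J1 0-2 | J2 2-4 | J3 4-6 | J4 6-8 | J1 8-10 | J2 10-12 | J3 12-14 | J4 14-16 | J1 16-18 | J2 18-20 | J3 20-22 | J4 22-24 | J1 24-26 | J3 26-28 | J4 28-30 | J1 30-32 | J3 32-34 | J4 34-36 | J1 36-38 | J4 38-40 |
Completion: J1=38  J2=20  J3=34  J4=40
Turnaround (C−A): J1=38  J2=20  J3=34  J4=40
Waiting times: J1=26, J2=14, J3=24, J4=28
Average waiting = (26+14+24+28) / 4 = 92/4 = 23.00

23.00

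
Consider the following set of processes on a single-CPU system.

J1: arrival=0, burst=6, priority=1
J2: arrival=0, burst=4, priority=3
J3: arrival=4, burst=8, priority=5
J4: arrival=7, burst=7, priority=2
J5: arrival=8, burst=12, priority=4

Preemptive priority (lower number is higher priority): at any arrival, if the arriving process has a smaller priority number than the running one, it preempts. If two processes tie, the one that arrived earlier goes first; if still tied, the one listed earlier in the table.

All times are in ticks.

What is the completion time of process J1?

6

Schedule: | J1 0-6 | J2 6-7 | J4 7-14 | J2 14-17 | J5 17-29 | J3 29-37 |
Completion: J1=6  J2=17  J3=37  J4=14  J5=29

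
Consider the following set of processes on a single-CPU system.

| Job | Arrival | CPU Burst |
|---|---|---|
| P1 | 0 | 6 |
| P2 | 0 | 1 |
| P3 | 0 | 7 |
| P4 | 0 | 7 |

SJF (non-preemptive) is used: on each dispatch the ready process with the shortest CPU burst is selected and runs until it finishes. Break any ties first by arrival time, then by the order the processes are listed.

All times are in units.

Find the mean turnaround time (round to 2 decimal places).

Schedule: | P2 0-1 | P1 1-7 | P3 7-14 | P4 14-21 |
Completion: P1=7  P2=1  P3=14  P4=21
Turnaround times: P1=7, P2=1, P3=14, P4=21
Average turnaround = (7+1+14+21) / 4 = 43/4 = 10.75

10.75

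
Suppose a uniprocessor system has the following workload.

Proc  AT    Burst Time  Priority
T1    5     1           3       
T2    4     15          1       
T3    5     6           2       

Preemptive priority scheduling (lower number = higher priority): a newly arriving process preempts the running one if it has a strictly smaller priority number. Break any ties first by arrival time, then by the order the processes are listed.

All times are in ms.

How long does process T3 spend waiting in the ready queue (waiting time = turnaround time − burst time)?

14

Schedule: | idle 0-4 | T2 4-19 | T3 19-25 | T1 25-26 |
Completion: T1=26  T2=19  T3=25
Waiting(T3) = turnaround − burst = 20 − 6 = 14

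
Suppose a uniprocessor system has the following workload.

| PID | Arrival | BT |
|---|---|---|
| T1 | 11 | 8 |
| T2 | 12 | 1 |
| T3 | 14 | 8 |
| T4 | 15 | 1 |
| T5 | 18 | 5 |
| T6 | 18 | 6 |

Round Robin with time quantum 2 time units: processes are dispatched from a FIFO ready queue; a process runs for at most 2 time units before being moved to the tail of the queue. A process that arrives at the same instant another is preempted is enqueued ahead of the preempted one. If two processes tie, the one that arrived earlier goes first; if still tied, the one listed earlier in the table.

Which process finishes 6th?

T3

Gantt: | idle 0-11 | T1 11-13 | T2 13-14 | T1 14-16 | T3 16-18 | T4 18-19 | T1 19-21 | T5 21-23 | T6 23-25 | T3 25-27 | T1 27-29 | T5 29-31 | T6 31-33 | T3 33-35 | T5 35-36 | T6 36-38 | T3 38-40 |
Completion: T1=29  T2=14  T3=40  T4=19  T5=36  T6=38
Turnaround (C−A): T1=18  T2=2  T3=26  T4=4  T5=18  T6=20
Finish order: T2 → T4 → T1 → T5 → T6 → T3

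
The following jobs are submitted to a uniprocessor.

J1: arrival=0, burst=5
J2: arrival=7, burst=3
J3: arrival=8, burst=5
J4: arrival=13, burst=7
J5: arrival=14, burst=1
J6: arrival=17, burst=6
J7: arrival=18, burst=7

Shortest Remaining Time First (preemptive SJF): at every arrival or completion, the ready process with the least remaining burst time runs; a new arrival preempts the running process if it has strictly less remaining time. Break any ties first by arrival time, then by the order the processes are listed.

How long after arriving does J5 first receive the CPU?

1

Gantt: | J1 0-5 | idle 5-7 | J2 7-10 | J3 10-15 | J5 15-16 | J4 16-23 | J6 23-29 | J7 29-36 |
Completion: J1=5  J2=10  J3=15  J4=23  J5=16  J6=29  J7=36
Turnaround (C−A): J1=5  J2=3  J3=7  J4=10  J5=2  J6=12  J7=18
Response(J5) = first start − arrival = 15 − 14 = 1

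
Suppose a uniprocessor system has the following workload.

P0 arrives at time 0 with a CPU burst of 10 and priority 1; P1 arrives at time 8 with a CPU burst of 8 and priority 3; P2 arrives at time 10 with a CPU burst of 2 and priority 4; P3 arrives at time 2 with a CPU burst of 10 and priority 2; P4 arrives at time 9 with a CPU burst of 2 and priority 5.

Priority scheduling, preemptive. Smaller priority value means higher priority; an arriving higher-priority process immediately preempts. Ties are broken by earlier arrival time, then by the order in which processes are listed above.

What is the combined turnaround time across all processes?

Schedule: | P0 0-10 | P3 10-20 | P1 20-28 | P2 28-30 | P4 30-32 |
Completion: P0=10  P1=28  P2=30  P3=20  P4=32
Turnaround = completion − arrival: P0=10, P1=20, P2=20, P3=18, P4=23
Total turnaround = 10 + 20 + 20 + 18 + 23 = 91

91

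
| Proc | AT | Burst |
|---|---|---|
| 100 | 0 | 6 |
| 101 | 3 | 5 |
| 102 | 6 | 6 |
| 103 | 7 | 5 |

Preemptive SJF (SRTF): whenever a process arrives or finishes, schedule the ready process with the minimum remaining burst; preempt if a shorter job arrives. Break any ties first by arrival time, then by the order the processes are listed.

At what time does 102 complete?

22

Schedule: | 100 0-6 | 101 6-11 | 103 11-16 | 102 16-22 |
Completion: 100=6  101=11  102=22  103=16
Turnaround (C−A): 100=6  101=8  102=16  103=9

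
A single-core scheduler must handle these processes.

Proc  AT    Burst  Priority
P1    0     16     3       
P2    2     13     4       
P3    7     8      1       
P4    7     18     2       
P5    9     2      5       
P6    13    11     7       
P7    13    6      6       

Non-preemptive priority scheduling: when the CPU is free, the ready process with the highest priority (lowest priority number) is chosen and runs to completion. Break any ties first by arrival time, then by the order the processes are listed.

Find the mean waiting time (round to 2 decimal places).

Gantt: | P1 0-16 | P3 16-24 | P4 24-42 | P2 42-55 | P5 55-57 | P7 57-63 | P6 63-74 |
Completion: P1=16  P2=55  P3=24  P4=42  P5=57  P6=74  P7=63
Waiting times: P1=0, P2=40, P3=9, P4=17, P5=46, P6=50, P7=44
Average waiting = (0+40+9+17+46+50+44) / 7 = 206/7 = 29.43

29.43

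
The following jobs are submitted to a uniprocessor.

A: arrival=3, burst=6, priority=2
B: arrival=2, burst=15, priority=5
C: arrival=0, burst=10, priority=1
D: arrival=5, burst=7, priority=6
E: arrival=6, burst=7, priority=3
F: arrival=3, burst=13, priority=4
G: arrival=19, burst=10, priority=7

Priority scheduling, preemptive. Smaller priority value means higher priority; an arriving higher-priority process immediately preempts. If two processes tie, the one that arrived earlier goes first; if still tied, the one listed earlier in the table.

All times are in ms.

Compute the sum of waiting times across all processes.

Gantt: | C 0-10 | A 10-16 | E 16-23 | F 23-36 | B 36-51 | D 51-58 | G 58-68 |
Completion: A=16  B=51  C=10  D=58  E=23  F=36  G=68
Waiting = turnaround − burst: A=7, B=34, C=0, D=46, E=10, F=20, G=39
Total waiting = 7 + 34 + 0 + 46 + 10 + 20 + 39 = 156

156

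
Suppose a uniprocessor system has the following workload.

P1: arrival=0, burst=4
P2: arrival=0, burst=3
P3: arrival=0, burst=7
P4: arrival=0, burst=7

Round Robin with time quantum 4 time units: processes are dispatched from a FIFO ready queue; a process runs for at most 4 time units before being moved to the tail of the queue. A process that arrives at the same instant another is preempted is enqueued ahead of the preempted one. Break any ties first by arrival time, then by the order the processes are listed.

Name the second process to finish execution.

Schedule: | P1 0-4 | P2 4-7 | P3 7-11 | P4 11-15 | P3 15-18 | P4 18-21 |
Completion: P1=4  P2=7  P3=18  P4=21
Turnaround (C−A): P1=4  P2=7  P3=18  P4=21
Finish order: P1 → P2 → P3 → P4

P2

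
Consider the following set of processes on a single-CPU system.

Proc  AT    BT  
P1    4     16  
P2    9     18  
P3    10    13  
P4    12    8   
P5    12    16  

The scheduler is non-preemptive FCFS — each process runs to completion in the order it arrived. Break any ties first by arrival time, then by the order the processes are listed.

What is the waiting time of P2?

11

Timeline: | idle 0-4 | P1 4-20 | P2 20-38 | P3 38-51 | P4 51-59 | P5 59-75 |
Completion: P1=20  P2=38  P3=51  P4=59  P5=75
Turnaround (C−A): P1=16  P2=29  P3=41  P4=47  P5=63
Waiting(P2) = turnaround − burst = 29 − 18 = 11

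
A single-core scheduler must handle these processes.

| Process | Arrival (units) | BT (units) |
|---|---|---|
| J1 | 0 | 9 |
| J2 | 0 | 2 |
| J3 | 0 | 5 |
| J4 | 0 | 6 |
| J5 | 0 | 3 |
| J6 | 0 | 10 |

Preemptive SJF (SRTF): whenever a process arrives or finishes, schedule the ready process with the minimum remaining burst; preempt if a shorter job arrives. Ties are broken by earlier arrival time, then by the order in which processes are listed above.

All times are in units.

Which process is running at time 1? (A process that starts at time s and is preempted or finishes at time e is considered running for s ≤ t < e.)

J2

Timeline: | J2 0-2 | J5 2-5 | J3 5-10 | J4 10-16 | J1 16-25 | J6 25-35 |
Completion: J1=25  J2=2  J3=10  J4=16  J5=5  J6=35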